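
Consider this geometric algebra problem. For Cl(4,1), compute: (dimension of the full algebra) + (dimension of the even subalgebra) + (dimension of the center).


n = 4 + 1 = 5
Total dim = 2^5 = 32
Even subalgebra dim = 2^4 = 16
n is odd, so center dim = 2
Sum = 32 + 16 + 2 = 50


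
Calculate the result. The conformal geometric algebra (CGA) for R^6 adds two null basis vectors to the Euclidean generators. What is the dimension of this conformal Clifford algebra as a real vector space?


The conformal model of R^6 uses Cl(7,1): the 6 Euclidean generators plus two extra orthogonal generators e+ (e+^2 = +1) and e- (e-^2 = -1), from which the null vectors e0, einf are built.
Number of generators m = 6 + 2 = 8.
dim Cl(p,q) = 2^m = 2^8 = 256


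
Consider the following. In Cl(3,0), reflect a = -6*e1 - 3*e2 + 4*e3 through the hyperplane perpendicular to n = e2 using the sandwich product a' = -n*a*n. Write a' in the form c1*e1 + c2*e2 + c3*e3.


Reflection formula: a' = -n*a*n, with n = e2 (unit vector, n^2 = 1).
For reflection through hyperplane perp to e2:
The component along e2 flips sign, others stay.
a = (-6, -3, 4)
a' = (-6, 3, 4)
a' = -6*e1 + 3*e2 + 4*e3


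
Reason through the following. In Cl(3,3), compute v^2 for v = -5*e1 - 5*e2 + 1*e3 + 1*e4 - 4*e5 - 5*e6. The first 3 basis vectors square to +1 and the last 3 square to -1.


v^2 = sum of c_i^2 * e_i^2
Positive signature terms (e_i^2 = +1): (-5)^2 + (-5)^2 + 1^2 = 51
Negative signature terms (e_j^2 = -1): 1^2 + (-4)^2 + (-5)^2 = 42
v^2 = 51 - 42 = 9


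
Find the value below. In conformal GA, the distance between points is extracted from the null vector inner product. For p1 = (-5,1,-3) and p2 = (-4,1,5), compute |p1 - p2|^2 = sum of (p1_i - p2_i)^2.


p1 - p2 = (-1, 0, -8)
|p1 - p2|^2 = (-1)^2 + 0^2 + (-8)^2
= 1 + 0 + 64
= 65


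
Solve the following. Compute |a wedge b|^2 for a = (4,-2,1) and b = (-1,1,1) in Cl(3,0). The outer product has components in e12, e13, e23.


a wedge b = (a1*b2 - a2*b1)*e12 + (a1*b3 - a3*b1)*e13 + (a2*b3 - a3*b2)*e23
e12 coeff: 4*1 - (-2)*(-1) = 4 - 2 = 2
e13 coeff: 4*1 - 1*(-1) = 4 - (-1) = 5
e23 coeff: (-2)*1 - 1*1 = -2 - 1 = -3
|a wedge b|^2 = 2^2 + 5^2 + (-3)^2
= 4 + 25 + 9
= 38


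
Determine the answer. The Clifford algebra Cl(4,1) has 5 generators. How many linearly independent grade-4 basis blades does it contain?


Number of grade-k basis blades in Cl(p,q) with n = p + q is C(n, k).
n = 4 + 1 = 5
C(5, 4) = 5! / (4! * 1!)
= 120 / (24 * 1)
= 5


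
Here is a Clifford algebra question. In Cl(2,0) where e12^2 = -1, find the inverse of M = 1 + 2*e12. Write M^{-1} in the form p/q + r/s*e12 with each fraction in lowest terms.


M = 1 + 2*e12, where e12^2 = -1.
Since M commutes with its reverse ~M = a - b*e12, M * ~M = a^2 - b^2*e12^2 = a^2 + b^2.
So M^{-1} = ~M / (a^2 + b^2) = (a - b*e12)/(a^2 + b^2).
a^2 + b^2 = 1 + 4 = 5
Scalar part = 1/5 = 1/5
Bivector coeff = -2/5 = -2/5
M^{-1} = 1/5 - 2/5*e12


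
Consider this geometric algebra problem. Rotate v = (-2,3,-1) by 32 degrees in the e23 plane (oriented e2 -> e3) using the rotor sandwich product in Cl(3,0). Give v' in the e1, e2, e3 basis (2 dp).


Rotor R = cos(16deg) - sin(16deg)*e23
Rotation angle theta = 2 * 16 = 32 degrees in the e23 plane (e2 -> e3).
The component perpendicular to the plane (e1) is invariant: v'_1 = v1 = -2.00
cos(32deg) = 0.8480, sin(32deg) = 0.5299
v'_2 = v2*cos(theta) - v3*sin(theta) = 3*0.8480 - (-1)*0.5299 = 3.07
v'_3 = v2*sin(theta) + v3*cos(theta) = 3*0.5299 + (-1)*0.8480 = 0.74
v' = -2.00*e1 + 3.07*e2 + 0.74*e3


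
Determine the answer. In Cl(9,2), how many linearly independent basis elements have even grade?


Even subalgebra dimension = 2^(n-1)
n = 9 + 2 = 11
2^(11 - 1) = 2^10 = 1024
Verification: sum of C(11,k) for even k = 1 + 55 + 330 + 462 + 165 + 11 = 1024
Result = 1024


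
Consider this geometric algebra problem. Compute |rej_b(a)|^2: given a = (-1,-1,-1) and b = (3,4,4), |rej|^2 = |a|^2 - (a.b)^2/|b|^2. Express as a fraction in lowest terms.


|a|^2 = (-1)^2 + (-1)^2 + (-1)^2 = 3
|b|^2 = 3^2 + 4^2 + 4^2 = 41
a . b = (-1)*3 + (-1)*4 + (-1)*4 = -11
(a.b)^2 = (-11)^2 = 121
|rej|^2 = 3 - 121/41
= (123 - 121)/41
= 2/41
In lowest terms: 2/41


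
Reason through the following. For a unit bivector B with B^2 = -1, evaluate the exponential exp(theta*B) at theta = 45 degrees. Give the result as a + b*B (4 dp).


For a unit bivector B with B^2 = -1, the exponential series gives
e^(theta*B) = cos(theta) + sin(theta)*B (the GA analogue of Euler's formula).
theta = 45 degrees = 0.785398 rad
cos(45 deg) = 0.7071
sin(45 deg) = 0.7071
exp(theta*B) = 0.7071 + 0.7071*B


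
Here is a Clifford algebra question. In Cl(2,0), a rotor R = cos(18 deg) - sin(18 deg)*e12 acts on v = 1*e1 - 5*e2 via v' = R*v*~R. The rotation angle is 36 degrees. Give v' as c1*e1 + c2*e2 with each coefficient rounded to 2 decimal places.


Rotor R = cos(18deg) - sin(18deg)*e12
Rotation angle theta = 2 * 18 = 36 degrees
v' = R*v*~R rotates v by theta.
cos(36deg) = 0.8090, sin(36deg) = 0.5878
v'_1 = 1*cos(36deg) - (-5)*sin(36deg)
= 1*0.8090 - (-5)*0.5878
= 3.75
v'_2 = 1*sin(36deg) + (-5)*cos(36deg)
= 1*0.5878 + (-5)*0.8090
= -3.46
v' = 3.75*e1 - 3.46*e2


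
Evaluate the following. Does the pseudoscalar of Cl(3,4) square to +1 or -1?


The pseudoscalar I = e1...e_n (product of all n generators) of Cl(p,q) satisfies I^2 = (-1)^(q + n(n-1)/2).
p = 3, q = 4, n = p + q = 7
n(n-1)/2 = 7 * 6 / 2 = 21
Exponent = q + n(n-1)/2 = 4 + 21 = 25
I^2 = (-1)^25 = -1


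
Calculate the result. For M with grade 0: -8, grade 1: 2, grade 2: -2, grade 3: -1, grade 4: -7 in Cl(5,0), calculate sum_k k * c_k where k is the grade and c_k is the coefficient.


Grade-weighted sum = sum of grade_k * coefficient_k
0*(-8) = 0
1*2 = 2
2*(-2) = -4
3*(-1) = -3
4*(-7) = -28
Total = 0 + 2 + (-4) + (-3) + (-28) = -33


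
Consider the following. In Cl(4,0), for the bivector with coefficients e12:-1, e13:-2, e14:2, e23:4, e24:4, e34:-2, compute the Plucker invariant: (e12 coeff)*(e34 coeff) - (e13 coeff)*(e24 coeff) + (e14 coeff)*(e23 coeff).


Plucker relation: af - be + cd
a*f = (-1)*(-2) = 2
b*e = (-2)*4 = -8
c*d = 2*4 = 8
af - be + cd = 2 - (-8) + 8
= 18


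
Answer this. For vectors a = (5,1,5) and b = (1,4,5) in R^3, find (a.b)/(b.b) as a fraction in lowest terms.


Projection coefficient = (a . b) / (b . b)
a . b = 5*1 + 1*4 + 5*5
= 5 + 4 + 25 = 34
b . b = 1^2 + 4^2 + 5^2
= 1 + 16 + 25 = 42
Coefficient = 34/42
In lowest terms: 17/21


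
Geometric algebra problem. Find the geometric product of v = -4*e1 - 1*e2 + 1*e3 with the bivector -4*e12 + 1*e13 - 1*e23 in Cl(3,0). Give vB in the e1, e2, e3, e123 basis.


vB has grade-1 (vector) and grade-3 (trivector) parts: vB = (v _| B) + (v ^ B).
Vector part <vB>_1:
  e1: -v2*b12 - v3*b13 = -(-1)*(-4) - (1)*(1) = -5
  e2: v1*b12 - v3*b23 = (-4)*(-4) - (1)*(-1) = 17
  e3: v1*b13 + v2*b23 = (-4)*(1) + (-1)*(-1) = -3
Trivector part <vB>_3:
  e123: v1*b23 - v2*b13 + v3*b12 = (-4)*(-1) - (-1)*(1) + (1)*(-4) = 1
vB = -5*e1 + 17*e2 - 3*e3 + 1*e123


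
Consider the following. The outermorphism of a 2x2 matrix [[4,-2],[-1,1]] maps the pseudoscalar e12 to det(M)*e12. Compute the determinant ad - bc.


The outermorphism of a linear map f sends e1^e2 to f(e1)^f(e2).
f(e1) = 4*e1 - 1*e2
f(e2) = -2*e1 + 1*e2
f(e1) ^ f(e2) = (4*e1 - 1*e2) ^ (-2*e1 + 1*e2)
= 4*1*e12 + (-1)*(-2)*e21
= (4 - 2)*e12
= 2*e12
Coefficient = 2


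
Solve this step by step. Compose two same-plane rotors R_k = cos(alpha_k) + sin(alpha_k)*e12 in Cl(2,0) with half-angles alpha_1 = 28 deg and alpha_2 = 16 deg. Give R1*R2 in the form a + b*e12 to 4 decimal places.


Same-plane rotors commute and their half-angles add:
R1*R2 = cos(a1 + a2) + sin(a1 + a2)*e12.
a1 + a2 = 28 + 16 = 44 deg
cos(44 deg) = 0.7193
sin(44 deg) = 0.6947
R1*R2 = 0.7193 + 0.6947*e12


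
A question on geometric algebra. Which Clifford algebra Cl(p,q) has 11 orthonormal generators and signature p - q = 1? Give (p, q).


We need p + q = 11 and p - q = 1.
Adding: 2p = 11 + 1 = 12, so p = 6.
Then q = 11 - 6 = 5.
(p, q) = (6, 5)


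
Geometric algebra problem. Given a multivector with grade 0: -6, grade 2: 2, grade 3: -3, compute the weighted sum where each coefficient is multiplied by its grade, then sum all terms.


Grade-weighted sum = sum of grade_k * coefficient_k
0*(-6) = 0
2*2 = 4
3*(-3) = -9
Total = 0 + 4 + (-9) = -5


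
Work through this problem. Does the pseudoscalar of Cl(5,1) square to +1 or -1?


The pseudoscalar I = e1...e_n (product of all n generators) of Cl(p,q) satisfies I^2 = (-1)^(q + n(n-1)/2).
p = 5, q = 1, n = p + q = 6
n(n-1)/2 = 6 * 5 / 2 = 15
Exponent = q + n(n-1)/2 = 1 + 15 = 16
I^2 = (-1)^16 = +1


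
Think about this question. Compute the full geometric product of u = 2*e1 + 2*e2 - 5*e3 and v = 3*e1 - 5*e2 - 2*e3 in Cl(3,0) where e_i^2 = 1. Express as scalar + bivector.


In Cl(3,0): e_i^2 = 1, e_ie_j = -e_je_i for i != j.
Scalar part = u . v = 2*3 + 2*(-5) + (-5)*(-2)
= 6 + (-10) + 10 = 6
e12 coeff = 2*(-5) - 2*3 = -10 - 6 = -16
e13 coeff = 2*(-2) - (-5)*3 = -4 - (-15) = 11
e23 coeff = 2*(-2) - (-5)*(-5) = -4 - 25 = -29
uv = 6 - 16*e12 + 11*e13 - 29*e23


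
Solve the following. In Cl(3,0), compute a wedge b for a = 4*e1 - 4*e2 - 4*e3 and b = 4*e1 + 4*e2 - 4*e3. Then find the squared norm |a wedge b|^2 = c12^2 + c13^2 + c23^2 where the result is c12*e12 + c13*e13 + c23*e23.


a wedge b = (a1*b2 - a2*b1)*e12 + (a1*b3 - a3*b1)*e13 + (a2*b3 - a3*b2)*e23
e12 coeff: 4*4 - (-4)*4 = 16 - (-16) = 32
e13 coeff: 4*(-4) - (-4)*4 = -16 - (-16) = 0
e23 coeff: (-4)*(-4) - (-4)*4 = 16 - (-16) = 32
|a wedge b|^2 = 32^2 + 0^2 + 32^2
= 1024 + 0 + 1024
= 2048


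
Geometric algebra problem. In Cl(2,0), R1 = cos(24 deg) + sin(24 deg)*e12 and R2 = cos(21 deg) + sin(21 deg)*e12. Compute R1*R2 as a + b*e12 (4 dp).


Same-plane rotors commute and their half-angles add:
R1*R2 = cos(a1 + a2) + sin(a1 + a2)*e12.
a1 + a2 = 24 + 21 = 45 deg
cos(45 deg) = 0.7071
sin(45 deg) = 0.7071
R1*R2 = 0.7071 + 0.7071*e12


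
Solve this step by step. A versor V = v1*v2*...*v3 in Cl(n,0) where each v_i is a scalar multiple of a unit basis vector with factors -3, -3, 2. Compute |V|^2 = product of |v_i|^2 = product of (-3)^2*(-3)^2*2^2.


Each vector v_i has |v_i|^2 = s_i^2
Squared scales: (-3)^2 = 9, (-3)^2 = 9, 2^2 = 4
|V|^2 = 9 * 9 * 4
= 324


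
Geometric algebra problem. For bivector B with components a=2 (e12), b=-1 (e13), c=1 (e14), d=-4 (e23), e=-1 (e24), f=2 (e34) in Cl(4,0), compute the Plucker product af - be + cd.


Plucker relation: af - be + cd
a*f = 2*2 = 4
b*e = (-1)*(-1) = 1
c*d = 1*(-4) = -4
af - be + cd = 4 - 1 + (-4)
= -1


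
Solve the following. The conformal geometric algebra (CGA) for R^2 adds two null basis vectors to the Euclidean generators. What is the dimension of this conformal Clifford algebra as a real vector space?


The conformal model of R^2 uses Cl(3,1): the 2 Euclidean generators plus two extra orthogonal generators e+ (e+^2 = +1) and e- (e-^2 = -1), from which the null vectors e0, einf are built.
Number of generators m = 2 + 2 = 4.
dim Cl(p,q) = 2^m = 2^4 = 16


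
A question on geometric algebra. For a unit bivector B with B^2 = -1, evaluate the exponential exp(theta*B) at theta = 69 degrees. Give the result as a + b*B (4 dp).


For a unit bivector B with B^2 = -1, the exponential series gives
e^(theta*B) = cos(theta) + sin(theta)*B (the GA analogue of Euler's formula).
theta = 69 degrees = 1.204277 rad
cos(69 deg) = 0.3584
sin(69 deg) = 0.9336
exp(theta*B) = 0.3584 + 0.9336*B


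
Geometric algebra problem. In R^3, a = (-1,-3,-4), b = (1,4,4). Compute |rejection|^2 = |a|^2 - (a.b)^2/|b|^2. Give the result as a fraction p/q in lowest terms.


|a|^2 = (-1)^2 + (-3)^2 + (-4)^2 = 26
|b|^2 = 1^2 + 4^2 + 4^2 = 33
a . b = (-1)*1 + (-3)*4 + (-4)*4 = -29
(a.b)^2 = (-29)^2 = 841
|rej|^2 = 26 - 841/33
= (858 - 841)/33
= 17/33
In lowest terms: 17/33


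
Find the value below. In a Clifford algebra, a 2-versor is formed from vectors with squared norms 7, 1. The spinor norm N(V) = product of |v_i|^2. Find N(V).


Spinor norm N(V) = |v1|^2 * |v2|^2 * ... * |v2|^2
= 7 * 1
Running product: 7, 7
N(V) = 7


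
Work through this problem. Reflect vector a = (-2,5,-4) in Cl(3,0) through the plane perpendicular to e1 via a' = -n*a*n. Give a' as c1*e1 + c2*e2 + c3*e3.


Reflection formula: a' = -n*a*n, with n = e1 (unit vector, n^2 = 1).
For reflection through hyperplane perp to e1:
The component along e1 flips sign, others stay.
a = (-2, 5, -4)
a' = (2, 5, -4)
a' = 2*e1 + 5*e2 - 4*e3


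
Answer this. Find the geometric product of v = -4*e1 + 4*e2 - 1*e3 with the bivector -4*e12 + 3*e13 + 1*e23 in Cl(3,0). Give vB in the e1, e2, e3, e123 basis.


vB has grade-1 (vector) and grade-3 (trivector) parts: vB = (v _| B) + (v ^ B).
Vector part <vB>_1:
  e1: -v2*b12 - v3*b13 = -(4)*(-4) - (-1)*(3) = 19
  e2: v1*b12 - v3*b23 = (-4)*(-4) - (-1)*(1) = 17
  e3: v1*b13 + v2*b23 = (-4)*(3) + (4)*(1) = -8
Trivector part <vB>_3:
  e123: v1*b23 - v2*b13 + v3*b12 = (-4)*(1) - (4)*(3) + (-1)*(-4) = -12
vB = 19*e1 + 17*e2 - 8*e3 - 12*e123


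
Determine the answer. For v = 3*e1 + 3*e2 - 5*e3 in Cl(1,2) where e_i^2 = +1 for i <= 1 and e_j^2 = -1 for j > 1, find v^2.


v^2 = sum of c_i^2 * e_i^2
Positive signature terms (e_i^2 = +1): 3^2 = 9
Negative signature terms (e_j^2 = -1): 3^2 + (-5)^2 = 34
v^2 = 9 - 34 = -25


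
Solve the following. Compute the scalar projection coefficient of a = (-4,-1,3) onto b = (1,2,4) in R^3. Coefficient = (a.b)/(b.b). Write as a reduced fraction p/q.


Projection coefficient = (a . b) / (b . b)
a . b = (-4)*1 + (-1)*2 + 3*4
= -4 + (-2) + 12 = 6
b . b = 1^2 + 2^2 + 4^2
= 1 + 4 + 16 = 21
Coefficient = 6/21
In lowest terms: 2/7


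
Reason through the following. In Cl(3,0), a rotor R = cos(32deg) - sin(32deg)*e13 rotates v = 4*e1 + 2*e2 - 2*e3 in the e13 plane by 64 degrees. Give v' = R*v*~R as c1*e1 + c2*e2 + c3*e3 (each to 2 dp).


Rotor R = cos(32deg) - sin(32deg)*e13
Rotation angle theta = 2 * 32 = 64 degrees in the e13 plane (e1 -> e3).
The component perpendicular to the plane (e2) is invariant: v'_2 = v2 = 2.00
cos(64deg) = 0.4384, sin(64deg) = 0.8988
v'_1 = v1*cos(theta) - v3*sin(theta) = 4*0.4384 - (-2)*0.8988 = 3.55
v'_3 = v1*sin(theta) + v3*cos(theta) = 4*0.8988 + (-2)*0.4384 = 2.72
v' = 3.55*e1 + 2.00*e2 + 2.72*e3


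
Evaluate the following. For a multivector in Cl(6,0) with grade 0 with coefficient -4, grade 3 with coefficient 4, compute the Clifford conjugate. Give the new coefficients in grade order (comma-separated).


Clifford conjugate sign for grade k: (-1)^(k(k+1)/2)
Grade 0: (-1)^(0*1/2) = (-1)^0 = 1, coeff -4 -> -4
Grade 3: (-1)^(3*4/2) = (-1)^6 = 1, coeff 4 -> 4
Conjugated coefficients: -4, 4


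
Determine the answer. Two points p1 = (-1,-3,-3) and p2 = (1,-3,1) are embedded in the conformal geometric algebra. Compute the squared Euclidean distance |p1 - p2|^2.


p1 - p2 = (-2, 0, -4)
|p1 - p2|^2 = (-2)^2 + 0^2 + (-4)^2
= 4 + 0 + 16
= 20


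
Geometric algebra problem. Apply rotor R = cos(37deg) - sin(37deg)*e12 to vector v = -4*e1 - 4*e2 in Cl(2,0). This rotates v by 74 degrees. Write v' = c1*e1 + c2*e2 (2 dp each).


Rotor R = cos(37deg) - sin(37deg)*e12
Rotation angle theta = 2 * 37 = 74 degrees
v' = R*v*~R rotates v by theta.
cos(74deg) = 0.2756, sin(74deg) = 0.9613
v'_1 = -4*cos(74deg) - (-4)*sin(74deg)
= -4*0.2756 - (-4)*0.9613
= 2.74
v'_2 = -4*sin(74deg) + (-4)*cos(74deg)
= -4*0.9613 + (-4)*0.2756
= -4.95
v' = 2.74*e1 - 4.95*e2


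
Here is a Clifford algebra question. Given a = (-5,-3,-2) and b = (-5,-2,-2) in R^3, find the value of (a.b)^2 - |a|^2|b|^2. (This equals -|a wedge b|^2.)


a . b = (-5)*(-5) + (-3)*(-2) + (-2)*(-2)
= 25 + 6 + 4 = 35
|a|^2 = (-5)^2 + (-3)^2 + (-2)^2 = 38
|b|^2 = (-5)^2 + (-2)^2 + (-2)^2 = 33
(a.b)^2 = 35^2 = 1225
|a|^2 * |b|^2 = 38 * 33 = 1254
Result = 1225 - 1254 = -29


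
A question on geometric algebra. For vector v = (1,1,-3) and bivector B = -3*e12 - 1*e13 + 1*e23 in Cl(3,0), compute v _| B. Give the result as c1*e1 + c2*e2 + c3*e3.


Left contraction v _| B = <vB>_1 (grade-1 part of the geometric product vB).
Using e1_|e12 = e2, e2_|e12 = -e1, e1_|e13 = e3, e3_|e13 = -e1, e2_|e23 = e3, e3_|e23 = -e2:
e1 coeff: -v2*b12 - v3*b13 = -(1)*(-3) - (-3)*(-1) = 0
e2 coeff: v1*b12 - v3*b23 = (1)*(-3) - (-3)*(1) = 0
e3 coeff: v1*b13 + v2*b23 = (1)*(-1) + (1)*(1) = 0
v _| B = 0*e1 + 0*e2 + 0*e3


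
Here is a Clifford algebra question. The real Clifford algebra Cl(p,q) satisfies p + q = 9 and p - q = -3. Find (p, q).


We need p + q = 9 and p - q = -3.
Adding: 2p = 9 + (-3) = 6, so p = 3.
Then q = 9 - 3 = 6.
(p, q) = (3, 6)


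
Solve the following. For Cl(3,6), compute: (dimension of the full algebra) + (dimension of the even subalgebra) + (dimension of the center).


n = 3 + 6 = 9
Total dim = 2^9 = 512
Even subalgebra dim = 2^8 = 256
n is odd, so center dim = 2
Sum = 512 + 256 + 2 = 770


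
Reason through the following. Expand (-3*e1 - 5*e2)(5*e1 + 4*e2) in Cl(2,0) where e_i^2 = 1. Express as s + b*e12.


Expand: (-3*e1 - 5*e2)(5*e1 + 4*e2)
= (-3)*5*e1e1 + (-3)*4*e1e2 + (-5)*5*e2e1 + (-5)*4*e2e2
Using e1^2 = e2^2 = 1, e2e1 = -e1e2:
Scalar part s = (-3)*5 + (-5)*4 = -15 + (-20) = -35
Bivector part b = (-3)*4 - (-5)*5 = -12 - (-25) = 13
uv = -35 + 13*e12


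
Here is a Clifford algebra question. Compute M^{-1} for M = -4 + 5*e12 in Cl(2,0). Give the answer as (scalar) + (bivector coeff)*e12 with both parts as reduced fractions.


M = -4 + 5*e12, where e12^2 = -1.
Since M commutes with its reverse ~M = a - b*e12, M * ~M = a^2 - b^2*e12^2 = a^2 + b^2.
So M^{-1} = ~M / (a^2 + b^2) = (a - b*e12)/(a^2 + b^2).
a^2 + b^2 = 16 + 25 = 41
Scalar part = -4/41 = -4/41
Bivector coeff = -5/41 = -5/41
M^{-1} = -4/41 - 5/41*e12


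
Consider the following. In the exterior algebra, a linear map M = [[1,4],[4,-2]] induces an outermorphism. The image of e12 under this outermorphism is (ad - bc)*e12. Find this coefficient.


The outermorphism of a linear map f sends e1^e2 to f(e1)^f(e2).
f(e1) = 1*e1 + 4*e2
f(e2) = 4*e1 - 2*e2
f(e1) ^ f(e2) = (1*e1 + 4*e2) ^ (4*e1 - 2*e2)
= 1*(-2)*e12 + 4*4*e21
= (-2 - 16)*e12
= -18*e12
Coefficient = -18


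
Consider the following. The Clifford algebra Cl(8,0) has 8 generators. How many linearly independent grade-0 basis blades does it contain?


Number of grade-k basis blades in Cl(p,q) with n = p + q is C(n, k).
n = 8 + 0 = 8
C(8, 0) = 8! / (0! * 8!)
= 40320 / (1 * 40320)
= 1


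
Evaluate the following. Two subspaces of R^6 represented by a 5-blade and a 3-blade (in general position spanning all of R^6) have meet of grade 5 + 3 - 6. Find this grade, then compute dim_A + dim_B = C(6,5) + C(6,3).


Meet grade = grade(A) + grade(B) - n
= 5 + 3 - 6 = 2
C(6,5) = 6
C(6,3) = 20
dim_A + dim_B = 6 + 20 = 26


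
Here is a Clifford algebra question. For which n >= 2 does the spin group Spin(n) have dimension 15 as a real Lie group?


dim Spin(n) = dim so(n) = n(n-1)/2.
Solve n(n-1)/2 = 15, i.e. n^2 - n - 30 = 0.
Discriminant = 1 + 8*15 = 121
n = (1 + sqrt(121))/2 = (1 + 11)/2 = 6


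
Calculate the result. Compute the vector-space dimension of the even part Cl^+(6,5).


Even subalgebra dimension = 2^(n-1)
n = 6 + 5 = 11
2^(11 - 1) = 2^10 = 1024
Verification: sum of C(11,k) for even k = 1 + 55 + 330 + 462 + 165 + 11 = 1024
Result = 1024


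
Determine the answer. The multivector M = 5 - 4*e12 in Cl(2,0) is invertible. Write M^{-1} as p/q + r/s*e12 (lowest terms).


M = 5 - 4*e12, where e12^2 = -1.
Since M commutes with its reverse ~M = a - b*e12, M * ~M = a^2 - b^2*e12^2 = a^2 + b^2.
So M^{-1} = ~M / (a^2 + b^2) = (a - b*e12)/(a^2 + b^2).
a^2 + b^2 = 25 + 16 = 41
Scalar part = 5/41 = 5/41
Bivector coeff = 4/41 = 4/41
M^{-1} = 5/41 + 4/41*e12


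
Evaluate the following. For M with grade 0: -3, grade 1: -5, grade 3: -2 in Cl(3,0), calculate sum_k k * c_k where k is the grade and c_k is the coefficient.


Grade-weighted sum = sum of grade_k * coefficient_k
0*(-3) = 0
1*(-5) = -5
3*(-2) = -6
Total = 0 + (-5) + (-6) = -11


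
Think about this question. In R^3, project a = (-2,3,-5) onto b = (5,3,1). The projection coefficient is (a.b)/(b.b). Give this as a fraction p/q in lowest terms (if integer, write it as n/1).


Projection coefficient = (a . b) / (b . b)
a . b = (-2)*5 + 3*3 + (-5)*1
= -10 + 9 + (-5) = -6
b . b = 5^2 + 3^2 + 1^2
= 25 + 9 + 1 = 35
Coefficient = -6/35
In lowest terms: -6/35


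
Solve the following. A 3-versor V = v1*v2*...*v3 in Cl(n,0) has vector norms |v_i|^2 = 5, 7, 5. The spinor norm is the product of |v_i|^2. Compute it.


Spinor norm N(V) = |v1|^2 * |v2|^2 * ... * |v3|^2
= 5 * 7 * 5
Running product: 5, 35, 175
N(V) = 175


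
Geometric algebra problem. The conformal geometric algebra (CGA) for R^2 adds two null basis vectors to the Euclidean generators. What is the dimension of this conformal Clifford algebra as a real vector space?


The conformal model of R^2 uses Cl(3,1): the 2 Euclidean generators plus two extra orthogonal generators e+ (e+^2 = +1) and e- (e-^2 = -1), from which the null vectors e0, einf are built.
Number of generators m = 2 + 2 = 4.
dim Cl(p,q) = 2^m = 2^4 = 16


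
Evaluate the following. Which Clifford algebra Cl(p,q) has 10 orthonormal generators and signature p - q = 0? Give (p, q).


We need p + q = 10 and p - q = 0.
Adding: 2p = 10 + 0 = 10, so p = 5.
Then q = 10 - 5 = 5.
(p, q) = (5, 5)


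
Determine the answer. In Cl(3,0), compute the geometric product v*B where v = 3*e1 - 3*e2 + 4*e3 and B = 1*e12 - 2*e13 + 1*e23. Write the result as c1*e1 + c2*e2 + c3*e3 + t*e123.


vB has grade-1 (vector) and grade-3 (trivector) parts: vB = (v _| B) + (v ^ B).
Vector part <vB>_1:
  e1: -v2*b12 - v3*b13 = -(-3)*(1) - (4)*(-2) = 11
  e2: v1*b12 - v3*b23 = (3)*(1) - (4)*(1) = -1
  e3: v1*b13 + v2*b23 = (3)*(-2) + (-3)*(1) = -9
Trivector part <vB>_3:
  e123: v1*b23 - v2*b13 + v3*b12 = (3)*(1) - (-3)*(-2) + (4)*(1) = 1
vB = 11*e1 - 1*e2 - 9*e3 + 1*e123


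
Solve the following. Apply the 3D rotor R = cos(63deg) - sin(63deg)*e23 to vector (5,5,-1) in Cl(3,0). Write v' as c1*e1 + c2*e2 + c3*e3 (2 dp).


Rotor R = cos(63deg) - sin(63deg)*e23
Rotation angle theta = 2 * 63 = 126 degrees in the e23 plane (e2 -> e3).
The component perpendicular to the plane (e1) is invariant: v'_1 = v1 = 5.00
cos(126deg) = -0.5878, sin(126deg) = 0.8090
v'_2 = v2*cos(theta) - v3*sin(theta) = 5*(-0.5878) - (-1)*0.8090 = -2.13
v'_3 = v2*sin(theta) + v3*cos(theta) = 5*0.8090 + (-1)*(-0.5878) = 4.63
v' = 5.00*e1 - 2.13*e2 + 4.63*e3


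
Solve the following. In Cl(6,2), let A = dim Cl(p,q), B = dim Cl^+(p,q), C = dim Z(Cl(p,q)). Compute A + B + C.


n = 6 + 2 = 8
Total dim = 2^8 = 256
Even subalgebra dim = 2^7 = 128
n is even, so center dim = 1
Sum = 256 + 128 + 1 = 385


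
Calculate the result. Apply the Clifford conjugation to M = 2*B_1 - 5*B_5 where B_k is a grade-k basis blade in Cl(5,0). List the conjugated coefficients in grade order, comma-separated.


Clifford conjugate sign for grade k: (-1)^(k(k+1)/2)
Grade 1: (-1)^(1*2/2) = (-1)^1 = -1, coeff 2 -> -2
Grade 5: (-1)^(5*6/2) = (-1)^15 = -1, coeff -5 -> 5
Conjugated coefficients: -2, 5


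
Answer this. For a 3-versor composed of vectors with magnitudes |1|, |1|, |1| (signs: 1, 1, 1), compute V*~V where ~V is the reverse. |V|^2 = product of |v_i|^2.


Each vector v_i has |v_i|^2 = s_i^2
Squared scales: 1^2 = 1, 1^2 = 1, 1^2 = 1
|V|^2 = 1 * 1 * 1
= 1


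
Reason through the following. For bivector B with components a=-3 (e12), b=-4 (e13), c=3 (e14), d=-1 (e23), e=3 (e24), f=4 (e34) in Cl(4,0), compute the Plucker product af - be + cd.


Plucker relation: af - be + cd
a*f = (-3)*4 = -12
b*e = (-4)*3 = -12
c*d = 3*(-1) = -3
af - be + cd = -12 - (-12) + (-3)
= -3


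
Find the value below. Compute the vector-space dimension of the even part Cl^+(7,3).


Even subalgebra dimension = 2^(n-1)
n = 7 + 3 = 10
2^(10 - 1) = 2^9 = 512
Verification: sum of C(10,k) for even k = 1 + 45 + 210 + 210 + 45 + 1 = 512
Result = 512


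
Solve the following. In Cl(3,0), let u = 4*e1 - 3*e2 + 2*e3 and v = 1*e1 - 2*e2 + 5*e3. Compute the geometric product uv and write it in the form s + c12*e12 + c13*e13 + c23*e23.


In Cl(3,0): e_i^2 = 1, e_ie_j = -e_je_i for i != j.
Scalar part = u . v = 4*1 + (-3)*(-2) + 2*5
= 4 + 6 + 10 = 20
e12 coeff = 4*(-2) - (-3)*1 = -8 - (-3) = -5
e13 coeff = 4*5 - 2*1 = 20 - 2 = 18
e23 coeff = (-3)*5 - 2*(-2) = -15 - (-4) = -11
uv = 20 - 5*e12 + 18*e13 - 11*e23


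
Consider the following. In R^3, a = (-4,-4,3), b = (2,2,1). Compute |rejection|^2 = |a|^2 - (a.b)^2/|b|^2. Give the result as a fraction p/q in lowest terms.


|a|^2 = (-4)^2 + (-4)^2 + 3^2 = 41
|b|^2 = 2^2 + 2^2 + 1^2 = 9
a . b = (-4)*2 + (-4)*2 + 3*1 = -13
(a.b)^2 = (-13)^2 = 169
|rej|^2 = 41 - 169/9
= (369 - 169)/9
= 200/9
In lowest terms: 200/9


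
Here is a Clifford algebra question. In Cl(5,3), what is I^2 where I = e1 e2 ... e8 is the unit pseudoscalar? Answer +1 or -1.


The pseudoscalar I = e1...e_n (product of all n generators) of Cl(p,q) satisfies I^2 = (-1)^(q + n(n-1)/2).
p = 5, q = 3, n = p + q = 8
n(n-1)/2 = 8 * 7 / 2 = 28
Exponent = q + n(n-1)/2 = 3 + 28 = 31
I^2 = (-1)^31 = -1


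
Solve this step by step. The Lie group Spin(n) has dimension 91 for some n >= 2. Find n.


dim Spin(n) = dim so(n) = n(n-1)/2.
Solve n(n-1)/2 = 91, i.e. n^2 - n - 182 = 0.
Discriminant = 1 + 8*91 = 729
n = (1 + sqrt(729))/2 = (1 + 27)/2 = 14


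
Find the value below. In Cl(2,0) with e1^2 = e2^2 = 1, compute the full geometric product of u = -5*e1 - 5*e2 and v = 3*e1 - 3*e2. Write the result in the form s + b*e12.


Expand: (-5*e1 - 5*e2)(3*e1 - 3*e2)
= (-5)*3*e1e1 + (-5)*(-3)*e1e2 + (-5)*3*e2e1 + (-5)*(-3)*e2e2
Using e1^2 = e2^2 = 1, e2e1 = -e1e2:
Scalar part s = (-5)*3 + (-5)*(-3) = -15 + 15 = 0
Bivector part b = (-5)*(-3) - (-5)*3 = 15 - (-15) = 30
uv = 0 + 30*e12


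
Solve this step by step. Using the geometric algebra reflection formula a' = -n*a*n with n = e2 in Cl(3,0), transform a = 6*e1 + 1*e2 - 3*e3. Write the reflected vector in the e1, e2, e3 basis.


Reflection formula: a' = -n*a*n, with n = e2 (unit vector, n^2 = 1).
For reflection through hyperplane perp to e2:
The component along e2 flips sign, others stay.
a = (6, 1, -3)
a' = (6, -1, -3)
a' = 6*e1 - 1*e2 - 3*e3


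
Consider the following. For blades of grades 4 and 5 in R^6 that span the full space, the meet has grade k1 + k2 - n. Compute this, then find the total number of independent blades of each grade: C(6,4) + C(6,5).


Meet grade = grade(A) + grade(B) - n
= 4 + 5 - 6 = 3
C(6,4) = 15
C(6,5) = 6
dim_A + dim_B = 15 + 6 = 21


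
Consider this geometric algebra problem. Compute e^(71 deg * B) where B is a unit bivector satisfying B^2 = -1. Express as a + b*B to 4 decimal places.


For a unit bivector B with B^2 = -1, the exponential series gives
e^(theta*B) = cos(theta) + sin(theta)*B (the GA analogue of Euler's formula).
theta = 71 degrees = 1.239184 rad
cos(71 deg) = 0.3256
sin(71 deg) = 0.9455
exp(theta*B) = 0.3256 + 0.9455*B


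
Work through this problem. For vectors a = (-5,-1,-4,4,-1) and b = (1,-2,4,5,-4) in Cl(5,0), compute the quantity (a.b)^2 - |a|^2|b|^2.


a . b = (-5)*1 + (-1)*(-2) + (-4)*4 + 4*5 + (-1)*(-4)
= -5 + 2 + (-16) + 20 + 4 = 5
|a|^2 = (-5)^2 + (-1)^2 + (-4)^2 + 4^2 + (-1)^2 = 59
|b|^2 = 1^2 + (-2)^2 + 4^2 + 5^2 + (-4)^2 = 62
(a.b)^2 = 5^2 = 25
|a|^2 * |b|^2 = 59 * 62 = 3658
Result = 25 - 3658 = -3633


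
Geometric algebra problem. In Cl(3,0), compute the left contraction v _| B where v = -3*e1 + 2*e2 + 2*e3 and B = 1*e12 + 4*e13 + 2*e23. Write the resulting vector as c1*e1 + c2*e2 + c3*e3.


Left contraction v _| B = <vB>_1 (grade-1 part of the geometric product vB).
Using e1_|e12 = e2, e2_|e12 = -e1, e1_|e13 = e3, e3_|e13 = -e1, e2_|e23 = e3, e3_|e23 = -e2:
e1 coeff: -v2*b12 - v3*b13 = -(2)*(1) - (2)*(4) = -10
e2 coeff: v1*b12 - v3*b23 = (-3)*(1) - (2)*(2) = -7
e3 coeff: v1*b13 + v2*b23 = (-3)*(4) + (2)*(2) = -8
v _| B = -10*e1 - 7*e2 - 8*e3


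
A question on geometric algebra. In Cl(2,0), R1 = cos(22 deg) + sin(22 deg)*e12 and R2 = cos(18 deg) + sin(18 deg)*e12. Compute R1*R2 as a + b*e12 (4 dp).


Same-plane rotors commute and their half-angles add:
R1*R2 = cos(a1 + a2) + sin(a1 + a2)*e12.
a1 + a2 = 22 + 18 = 40 deg
cos(40 deg) = 0.7660
sin(40 deg) = 0.6428
R1*R2 = 0.7660 + 0.6428*e12


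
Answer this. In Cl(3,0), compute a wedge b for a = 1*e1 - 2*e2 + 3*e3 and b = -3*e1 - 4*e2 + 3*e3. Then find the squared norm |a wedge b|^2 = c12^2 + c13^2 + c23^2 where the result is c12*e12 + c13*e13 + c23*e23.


a wedge b = (a1*b2 - a2*b1)*e12 + (a1*b3 - a3*b1)*e13 + (a2*b3 - a3*b2)*e23
e12 coeff: 1*(-4) - (-2)*(-3) = -4 - 6 = -10
e13 coeff: 1*3 - 3*(-3) = 3 - (-9) = 12
e23 coeff: (-2)*3 - 3*(-4) = -6 - (-12) = 6
|a wedge b|^2 = (-10)^2 + 12^2 + 6^2
= 100 + 144 + 36
= 280


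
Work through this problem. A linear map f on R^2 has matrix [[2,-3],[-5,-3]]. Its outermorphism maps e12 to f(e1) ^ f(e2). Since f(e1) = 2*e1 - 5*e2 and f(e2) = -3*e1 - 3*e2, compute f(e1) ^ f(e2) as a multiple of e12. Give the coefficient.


The outermorphism of a linear map f sends e1^e2 to f(e1)^f(e2).
f(e1) = 2*e1 - 5*e2
f(e2) = -3*e1 - 3*e2
f(e1) ^ f(e2) = (2*e1 - 5*e2) ^ (-3*e1 - 3*e2)
= 2*(-3)*e12 + (-5)*(-3)*e21
= (-6 - 15)*e12
= -21*e12
Coefficient = -21


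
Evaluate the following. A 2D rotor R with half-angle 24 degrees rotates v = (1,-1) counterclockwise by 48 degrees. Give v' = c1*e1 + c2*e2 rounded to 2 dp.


Rotor R = cos(24deg) - sin(24deg)*e12
Rotation angle theta = 2 * 24 = 48 degrees
v' = R*v*~R rotates v by theta.
cos(48deg) = 0.6691, sin(48deg) = 0.7431
v'_1 = 1*cos(48deg) - (-1)*sin(48deg)
= 1*0.6691 - (-1)*0.7431
= 1.41
v'_2 = 1*sin(48deg) + (-1)*cos(48deg)
= 1*0.7431 + (-1)*0.6691
= 0.07
v' = 1.41*e1 + 0.07*e2


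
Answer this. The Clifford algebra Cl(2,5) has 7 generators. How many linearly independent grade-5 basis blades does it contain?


Number of grade-k basis blades in Cl(p,q) with n = p + q is C(n, k).
n = 2 + 5 = 7
C(7, 5) = 7! / (5! * 2!)
= 5040 / (120 * 2)
= 21


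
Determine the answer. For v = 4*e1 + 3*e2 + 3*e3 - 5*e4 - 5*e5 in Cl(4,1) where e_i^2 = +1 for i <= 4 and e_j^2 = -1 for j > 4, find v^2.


v^2 = sum of c_i^2 * e_i^2
Positive signature terms (e_i^2 = +1): 4^2 + 3^2 + 3^2 + (-5)^2 = 59
Negative signature terms (e_j^2 = -1): (-5)^2 = 25
v^2 = 59 - 25 = 34


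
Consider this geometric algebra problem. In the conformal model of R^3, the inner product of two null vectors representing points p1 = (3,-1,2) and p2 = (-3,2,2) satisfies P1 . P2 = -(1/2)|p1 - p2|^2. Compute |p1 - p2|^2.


p1 - p2 = (6, -3, 0)
|p1 - p2|^2 = 6^2 + (-3)^2 + 0^2
= 36 + 9 + 0
= 45


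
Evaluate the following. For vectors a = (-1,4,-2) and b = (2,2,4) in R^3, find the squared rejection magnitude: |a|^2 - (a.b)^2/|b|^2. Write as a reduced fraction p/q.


|a|^2 = (-1)^2 + 4^2 + (-2)^2 = 21
|b|^2 = 2^2 + 2^2 + 4^2 = 24
a . b = (-1)*2 + 4*2 + (-2)*4 = -2
(a.b)^2 = (-2)^2 = 4
|rej|^2 = 21 - 4/24
= (504 - 4)/24
= 500/24
In lowest terms: 125/6


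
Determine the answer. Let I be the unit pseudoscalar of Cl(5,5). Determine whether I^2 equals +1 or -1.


The pseudoscalar I = e1...e_n (product of all n generators) of Cl(p,q) satisfies I^2 = (-1)^(q + n(n-1)/2).
p = 5, q = 5, n = p + q = 10
n(n-1)/2 = 10 * 9 / 2 = 45
Exponent = q + n(n-1)/2 = 5 + 45 = 50
I^2 = (-1)^50 = +1


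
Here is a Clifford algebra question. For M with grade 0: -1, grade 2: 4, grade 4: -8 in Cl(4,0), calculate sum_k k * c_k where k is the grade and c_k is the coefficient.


Grade-weighted sum = sum of grade_k * coefficient_k
0*(-1) = 0
2*4 = 8
4*(-8) = -32
Total = 0 + 8 + (-32) = -24


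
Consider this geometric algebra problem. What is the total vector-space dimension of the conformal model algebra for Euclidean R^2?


The conformal model of R^2 uses Cl(3,1): the 2 Euclidean generators plus two extra orthogonal generators e+ (e+^2 = +1) and e- (e-^2 = -1), from which the null vectors e0, einf are built.
Number of generators m = 2 + 2 = 4.
dim Cl(p,q) = 2^m = 2^4 = 16


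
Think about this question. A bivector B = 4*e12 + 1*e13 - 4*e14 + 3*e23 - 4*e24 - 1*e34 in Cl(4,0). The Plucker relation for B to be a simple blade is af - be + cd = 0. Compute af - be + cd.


Plucker relation: af - be + cd
a*f = 4*(-1) = -4
b*e = 1*(-4) = -4
c*d = (-4)*3 = -12
af - be + cd = -4 - (-4) + (-12)
= -12


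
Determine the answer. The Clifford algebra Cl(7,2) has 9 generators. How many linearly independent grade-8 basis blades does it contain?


Number of grade-k basis blades in Cl(p,q) with n = p + q is C(n, k).
n = 7 + 2 = 9
C(9, 8) = 9! / (8! * 1!)
= 362880 / (40320 * 1)
= 9


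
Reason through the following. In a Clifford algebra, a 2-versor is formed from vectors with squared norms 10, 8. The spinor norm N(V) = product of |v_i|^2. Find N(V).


Spinor norm N(V) = |v1|^2 * |v2|^2 * ... * |v2|^2
= 10 * 8
Running product: 10, 80
N(V) = 80


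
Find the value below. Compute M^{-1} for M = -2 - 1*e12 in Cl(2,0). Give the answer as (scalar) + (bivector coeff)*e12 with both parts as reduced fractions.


M = -2 - 1*e12, where e12^2 = -1.
Since M commutes with its reverse ~M = a - b*e12, M * ~M = a^2 - b^2*e12^2 = a^2 + b^2.
So M^{-1} = ~M / (a^2 + b^2) = (a - b*e12)/(a^2 + b^2).
a^2 + b^2 = 4 + 1 = 5
Scalar part = -2/5 = -2/5
Bivector coeff = 1/5 = 1/5
M^{-1} = -2/5 + 1/5*e12


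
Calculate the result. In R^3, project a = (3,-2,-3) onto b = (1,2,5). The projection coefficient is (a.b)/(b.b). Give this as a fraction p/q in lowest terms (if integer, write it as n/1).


Projection coefficient = (a . b) / (b . b)
a . b = 3*1 + (-2)*2 + (-3)*5
= 3 + (-4) + (-15) = -16
b . b = 1^2 + 2^2 + 5^2
= 1 + 4 + 25 = 30
Coefficient = -16/30
In lowest terms: -8/15


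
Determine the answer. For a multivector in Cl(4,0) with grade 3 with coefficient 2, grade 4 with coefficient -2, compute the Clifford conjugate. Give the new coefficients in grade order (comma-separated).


Clifford conjugate sign for grade k: (-1)^(k(k+1)/2)
Grade 3: (-1)^(3*4/2) = (-1)^6 = 1, coeff 2 -> 2
Grade 4: (-1)^(4*5/2) = (-1)^10 = 1, coeff -2 -> -2
Conjugated coefficients: 2, -2


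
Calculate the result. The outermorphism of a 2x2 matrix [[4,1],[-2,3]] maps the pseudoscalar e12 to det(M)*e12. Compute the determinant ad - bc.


The outermorphism of a linear map f sends e1^e2 to f(e1)^f(e2).
f(e1) = 4*e1 - 2*e2
f(e2) = 1*e1 + 3*e2
f(e1) ^ f(e2) = (4*e1 - 2*e2) ^ (1*e1 + 3*e2)
= 4*3*e12 + (-2)*1*e21
= (12 - (-2))*e12
= 14*e12
Coefficient = 14


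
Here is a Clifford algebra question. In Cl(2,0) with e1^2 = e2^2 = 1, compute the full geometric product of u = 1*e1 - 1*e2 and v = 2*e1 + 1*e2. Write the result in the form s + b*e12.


Expand: (1*e1 - 1*e2)(2*e1 + 1*e2)
= 1*2*e1e1 + 1*1*e1e2 + (-1)*2*e2e1 + (-1)*1*e2e2
Using e1^2 = e2^2 = 1, e2e1 = -e1e2:
Scalar part s = 1*2 + (-1)*1 = 2 + (-1) = 1
Bivector part b = 1*1 - (-1)*2 = 1 - (-2) = 3
uv = 1 + 3*e12


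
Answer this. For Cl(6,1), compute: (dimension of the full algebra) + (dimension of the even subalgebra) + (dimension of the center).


n = 6 + 1 = 7
Total dim = 2^7 = 128
Even subalgebra dim = 2^6 = 64
n is odd, so center dim = 2
Sum = 128 + 64 + 2 = 194


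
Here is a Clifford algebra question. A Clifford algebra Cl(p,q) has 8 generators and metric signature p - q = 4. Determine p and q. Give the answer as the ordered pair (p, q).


We need p + q = 8 and p - q = 4.
Adding: 2p = 8 + 4 = 12, so p = 6.
Then q = 8 - 6 = 2.
(p, q) = (6, 2)


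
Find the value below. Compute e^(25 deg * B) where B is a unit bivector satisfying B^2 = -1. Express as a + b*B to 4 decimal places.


For a unit bivector B with B^2 = -1, the exponential series gives
e^(theta*B) = cos(theta) + sin(theta)*B (the GA analogue of Euler's formula).
theta = 25 degrees = 0.436332 rad
cos(25 deg) = 0.9063
sin(25 deg) = 0.4226
exp(theta*B) = 0.9063 + 0.4226*B


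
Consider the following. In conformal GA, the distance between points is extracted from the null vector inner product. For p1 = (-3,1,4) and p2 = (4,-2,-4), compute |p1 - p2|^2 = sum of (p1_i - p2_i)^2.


p1 - p2 = (-7, 3, 8)
|p1 - p2|^2 = (-7)^2 + 3^2 + 8^2
= 49 + 9 + 64
= 122


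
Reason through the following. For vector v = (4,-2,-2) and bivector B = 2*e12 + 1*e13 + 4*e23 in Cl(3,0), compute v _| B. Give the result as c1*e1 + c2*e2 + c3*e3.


Left contraction v _| B = <vB>_1 (grade-1 part of the geometric product vB).
Using e1_|e12 = e2, e2_|e12 = -e1, e1_|e13 = e3, e3_|e13 = -e1, e2_|e23 = e3, e3_|e23 = -e2:
e1 coeff: -v2*b12 - v3*b13 = -(-2)*(2) - (-2)*(1) = 6
e2 coeff: v1*b12 - v3*b23 = (4)*(2) - (-2)*(4) = 16
e3 coeff: v1*b13 + v2*b23 = (4)*(1) + (-2)*(4) = -4
v _| B = 6*e1 + 16*e2 - 4*e3


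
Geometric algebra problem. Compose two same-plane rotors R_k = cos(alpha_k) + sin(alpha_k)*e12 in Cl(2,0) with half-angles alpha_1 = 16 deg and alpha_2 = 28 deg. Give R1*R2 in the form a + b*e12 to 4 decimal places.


Same-plane rotors commute and their half-angles add:
R1*R2 = cos(a1 + a2) + sin(a1 + a2)*e12.
a1 + a2 = 16 + 28 = 44 deg
cos(44 deg) = 0.7193
sin(44 deg) = 0.6947
R1*R2 = 0.7193 + 0.6947*e12


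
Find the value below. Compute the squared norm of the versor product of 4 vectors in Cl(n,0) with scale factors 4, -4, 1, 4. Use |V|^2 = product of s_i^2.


Each vector v_i has |v_i|^2 = s_i^2
Squared scales: 4^2 = 16, (-4)^2 = 16, 1^2 = 1, 4^2 = 16
|V|^2 = 16 * 16 * 1 * 16
= 4096


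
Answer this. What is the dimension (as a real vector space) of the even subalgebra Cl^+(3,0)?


Even subalgebra dimension = 2^(n-1)
n = 3 + 0 = 3
2^(3 - 1) = 2^2 = 4
Verification: sum of C(3,k) for even k = 1 + 3 = 4
Result = 4


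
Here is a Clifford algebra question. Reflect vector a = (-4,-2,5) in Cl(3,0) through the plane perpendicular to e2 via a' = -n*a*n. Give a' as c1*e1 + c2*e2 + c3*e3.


Reflection formula: a' = -n*a*n, with n = e2 (unit vector, n^2 = 1).
For reflection through hyperplane perp to e2:
The component along e2 flips sign, others stay.
a = (-4, -2, 5)
a' = (-4, 2, 5)
a' = -4*e1 + 2*e2 + 5*e3


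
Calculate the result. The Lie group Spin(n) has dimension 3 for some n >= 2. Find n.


dim Spin(n) = dim so(n) = n(n-1)/2.
Solve n(n-1)/2 = 3, i.e. n^2 - n - 6 = 0.
Discriminant = 1 + 8*3 = 25
n = (1 + sqrt(25))/2 = (1 + 5)/2 = 3


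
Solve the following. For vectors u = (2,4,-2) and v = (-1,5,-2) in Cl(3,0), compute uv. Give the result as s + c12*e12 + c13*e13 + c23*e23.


In Cl(3,0): e_i^2 = 1, e_ie_j = -e_je_i for i != j.
Scalar part = u . v = 2*(-1) + 4*5 + (-2)*(-2)
= -2 + 20 + 4 = 22
e12 coeff = 2*5 - 4*(-1) = 10 - (-4) = 14
e13 coeff = 2*(-2) - (-2)*(-1) = -4 - 2 = -6
e23 coeff = 4*(-2) - (-2)*5 = -8 - (-10) = 2
uv = 22 + 14*e12 - 6*e13 + 2*e23


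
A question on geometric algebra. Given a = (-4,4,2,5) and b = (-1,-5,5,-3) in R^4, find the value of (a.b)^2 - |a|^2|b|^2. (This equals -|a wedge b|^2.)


a . b = (-4)*(-1) + 4*(-5) + 2*5 + 5*(-3)
= 4 + (-20) + 10 + (-15) = -21
|a|^2 = (-4)^2 + 4^2 + 2^2 + 5^2 = 61
|b|^2 = (-1)^2 + (-5)^2 + 5^2 + (-3)^2 = 60
(a.b)^2 = (-21)^2 = 441
|a|^2 * |b|^2 = 61 * 60 = 3660
Result = 441 - 3660 = -3219


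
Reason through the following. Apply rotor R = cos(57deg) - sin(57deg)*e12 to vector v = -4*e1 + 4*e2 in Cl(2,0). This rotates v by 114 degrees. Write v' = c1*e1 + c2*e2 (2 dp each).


Rotor R = cos(57deg) - sin(57deg)*e12
Rotation angle theta = 2 * 57 = 114 degrees
v' = R*v*~R rotates v by theta.
cos(114deg) = -0.4067, sin(114deg) = 0.9135
v'_1 = -4*cos(114deg) - 4*sin(114deg)
= -4*(-0.4067) - 4*0.9135
= -2.03
v'_2 = -4*sin(114deg) + 4*cos(114deg)
= -4*0.9135 + 4*(-0.4067)
= -5.28
v' = -2.03*e1 - 5.28*e2


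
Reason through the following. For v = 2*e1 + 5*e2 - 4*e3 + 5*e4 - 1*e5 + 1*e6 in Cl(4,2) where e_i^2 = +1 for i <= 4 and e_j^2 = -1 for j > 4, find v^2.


v^2 = sum of c_i^2 * e_i^2
Positive signature terms (e_i^2 = +1): 2^2 + 5^2 + (-4)^2 + 5^2 = 70
Negative signature terms (e_j^2 = -1): (-1)^2 + 1^2 = 2
v^2 = 70 - 2 = 68
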